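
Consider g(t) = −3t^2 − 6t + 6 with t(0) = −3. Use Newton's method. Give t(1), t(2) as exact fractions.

g'(t) = −6t − 6.
g(−3) = −3, g'(−3) = 12, so t(1) = (−3) − (−3)/12 = −11/4.
g(−11/4) = −3/16, g'(−11/4) = 21/2, so t(2) = (−11/4) − (−3/16)/(21/2) = −153/56.

t(1) = −11/4, t(2) = −153/56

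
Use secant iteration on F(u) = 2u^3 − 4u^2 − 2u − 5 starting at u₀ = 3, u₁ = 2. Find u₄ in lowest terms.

24533422/9084247

F(3) = 7, F(2) = −9. u₂ = 2 − (−9)·(2 − 3)/((−9) − 7) = 41/16.
F(2) = −9, F(41/16) = −5607/2048. u₃ = (41/16) − (−5607/2048)·((41/16) − 2)/((−5607/2048) − (−9)) = 1334/475.
F(41/16) = −5607/2048, F(1334/475) = 228872133/107171875. u₄ = (1334/475) − (228872133/107171875)·((1334/475) − (41/16))/((228872133/107171875) − (−5607/2048)) = 24533422/9084247.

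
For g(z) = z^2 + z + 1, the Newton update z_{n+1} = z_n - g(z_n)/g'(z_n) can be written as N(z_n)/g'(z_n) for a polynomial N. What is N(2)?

3

g'(z) = 2z + 1.
N(z) = z·g'(z) - g(z) = z·(2z + 1) - (z^2 + z + 1) = z^2 - 1.
N(2) = 3.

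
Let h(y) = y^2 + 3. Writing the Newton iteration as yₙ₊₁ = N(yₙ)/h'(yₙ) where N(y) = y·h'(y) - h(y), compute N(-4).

h'(y) = 2y.
N(y) = y·h'(y) - h(y) = y·(2y) - (y^2 + 3) = y^2 - 3.
N(-4) = 13.

13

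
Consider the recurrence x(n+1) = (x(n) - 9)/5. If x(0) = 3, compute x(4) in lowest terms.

-1401/625

x(1) = (3 - 9)/5 = -6/5.
x(2) = ((-6/5) - 9)/5 = -51/25.
x(3) = ((-51/25) - 9)/5 = -276/125.
x(4) = ((-276/125) - 9)/5 = -1401/625.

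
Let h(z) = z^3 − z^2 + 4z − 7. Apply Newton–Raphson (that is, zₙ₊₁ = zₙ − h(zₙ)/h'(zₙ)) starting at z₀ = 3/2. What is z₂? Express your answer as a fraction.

h'(z) = 3z^2 − 2z + 4.
h(3/2) = 1/8, h'(3/2) = 31/4, so z₁ = (3/2) − (1/8)/(31/4) = 46/31.
h(46/31) = 27/29791, h'(46/31) = 7340/961, so z₂ = (46/31) − (27/29791)/(7340/961) = 337613/227540.

337613/227540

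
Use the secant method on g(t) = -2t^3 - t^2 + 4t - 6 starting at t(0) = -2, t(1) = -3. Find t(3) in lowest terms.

g(-2) = -2, g(-3) = 27. t(2) = (-3) - 27·((-3) - (-2))/(27 - (-2)) = -60/29.
g(-3) = 27, g(-60/29) = -20574/24389. t(3) = (-60/29) - (-20574/24389)·((-60/29) - (-3))/((-20574/24389) - 27) = -52746/25151.

-52746/25151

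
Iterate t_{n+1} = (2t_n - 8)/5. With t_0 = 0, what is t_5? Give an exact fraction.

t_1 = (2·0 - 8)/5 = -8/5.
t_2 = (2·(-8/5) - 8)/5 = -56/25.
t_3 = (2·(-56/25) - 8)/5 = -312/125.
t_4 = (2·(-312/125) - 8)/5 = -1624/625.
t_5 = (2·(-1624/625) - 8)/5 = -8248/3125.

-8248/3125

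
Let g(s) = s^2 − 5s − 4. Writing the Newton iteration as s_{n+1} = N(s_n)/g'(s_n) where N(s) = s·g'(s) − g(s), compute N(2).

g'(s) = 2s − 5.
N(s) = s·g'(s) − g(s) = s·(2s − 5) − (s^2 − 5s − 4) = s^2 + 4.
N(2) = 8.

8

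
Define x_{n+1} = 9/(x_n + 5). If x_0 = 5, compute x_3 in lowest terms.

x_1 = 9/(5 + 5) = 9/10.
x_2 = 9/(9/10 + 5) = 90/59.
x_3 = 9/(90/59 + 5) = 531/385.

531/385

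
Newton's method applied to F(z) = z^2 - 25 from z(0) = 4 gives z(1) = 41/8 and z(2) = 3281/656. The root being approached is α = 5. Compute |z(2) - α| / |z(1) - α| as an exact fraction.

z(1) - α = 41/8 - 5 = 1/8, so |z(1) - α| = 1/8.
z(2) - α = 3281/656 - 5 = 1/656, so |z(2) - α| = 1/656.
Ratio = (1/656) / (1/8) = 1/82.

1/82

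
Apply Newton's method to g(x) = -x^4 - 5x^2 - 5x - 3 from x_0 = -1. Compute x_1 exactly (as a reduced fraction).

-5/9

g'(x) = -4x^3 - 10x - 5.
g(-1) = -4, g'(-1) = 9, so x_1 = (-1) - (-4)/9 = -5/9.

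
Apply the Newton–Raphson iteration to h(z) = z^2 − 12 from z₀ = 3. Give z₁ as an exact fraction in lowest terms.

h'(z) = 2z.
h(3) = −3, h'(3) = 6, so z₁ = 3 − (−3)/6 = 7/2.

7/2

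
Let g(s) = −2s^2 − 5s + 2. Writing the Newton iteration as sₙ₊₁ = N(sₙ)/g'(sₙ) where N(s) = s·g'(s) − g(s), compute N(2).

g'(s) = −4s − 5.
N(s) = s·g'(s) − g(s) = s·(−4s − 5) − (−2s^2 − 5s + 2) = −2s^2 − 2.
N(2) = −10.

−10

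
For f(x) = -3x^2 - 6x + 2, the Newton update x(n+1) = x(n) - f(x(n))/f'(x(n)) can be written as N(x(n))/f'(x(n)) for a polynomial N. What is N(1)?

f'(x) = -6x - 6.
N(x) = x·f'(x) - f(x) = x·(-6x - 6) - (-3x^2 - 6x + 2) = -3x^2 - 2.
N(1) = -5.

-5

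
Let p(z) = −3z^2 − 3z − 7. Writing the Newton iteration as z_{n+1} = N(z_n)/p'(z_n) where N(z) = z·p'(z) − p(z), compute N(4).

p'(z) = −6z − 3.
N(z) = z·p'(z) − p(z) = z·(−6z − 3) − (−3z^2 − 3z − 7) = −3z^2 + 7.
N(4) = −41.

−41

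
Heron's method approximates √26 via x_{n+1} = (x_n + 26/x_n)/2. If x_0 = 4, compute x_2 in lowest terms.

x_1 = (4 + 26/4)/2 = 21/4.
x_2 = (21/4 + 26/(21/4))/2 = 857/168.

857/168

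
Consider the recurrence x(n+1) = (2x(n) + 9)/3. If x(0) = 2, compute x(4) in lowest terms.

x(1) = (2·2 + 9)/3 = 13/3.
x(2) = (2·(13/3) + 9)/3 = 53/9.
x(3) = (2·(53/9) + 9)/3 = 187/27.
x(4) = (2·(187/27) + 9)/3 = 617/81.

617/81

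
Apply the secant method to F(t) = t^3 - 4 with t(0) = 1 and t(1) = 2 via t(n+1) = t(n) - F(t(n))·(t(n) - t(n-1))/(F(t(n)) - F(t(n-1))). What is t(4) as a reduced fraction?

F(1) = -3, F(2) = 4. t(2) = 2 - 4·(2 - 1)/(4 - (-3)) = 10/7.
F(2) = 4, F(10/7) = -372/343. t(3) = (10/7) - (-372/343)·((10/7) - 2)/((-372/343) - 4) = 169/109.
F(10/7) = -372/343, F(169/109) = -353307/1295029. t(4) = (169/109) - (-353307/1295029)·((169/109) - (10/7))/((-353307/1295029) - (-372/343)) = 2056682/1292353.

2056682/1292353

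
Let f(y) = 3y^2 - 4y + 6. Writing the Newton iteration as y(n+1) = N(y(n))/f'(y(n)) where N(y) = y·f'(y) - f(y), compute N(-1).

-3

f'(y) = 6y - 4.
N(y) = y·f'(y) - f(y) = y·(6y - 4) - (3y^2 - 4y + 6) = 3y^2 - 6.
N(-1) = -3.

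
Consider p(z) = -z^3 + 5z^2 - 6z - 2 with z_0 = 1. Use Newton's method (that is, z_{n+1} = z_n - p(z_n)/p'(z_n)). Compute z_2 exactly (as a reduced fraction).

123/31

p'(z) = -3z^2 + 10z - 6.
p(1) = -4, p'(1) = 1, so z_1 = 1 - (-4)/1 = 5.
p(5) = -32, p'(5) = -31, so z_2 = 5 - (-32)/(-31) = 123/31.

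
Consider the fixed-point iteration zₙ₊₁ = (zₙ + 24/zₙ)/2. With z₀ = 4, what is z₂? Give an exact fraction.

z₁ = (4 + 24/4)/2 = 5.
z₂ = (5 + 24/5)/2 = 49/10.

49/10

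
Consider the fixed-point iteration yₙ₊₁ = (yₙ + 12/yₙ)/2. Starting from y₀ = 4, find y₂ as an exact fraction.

97/28

y₁ = (4 + 12/4)/2 = 7/2.
y₂ = (7/2 + 12/(7/2))/2 = 97/28.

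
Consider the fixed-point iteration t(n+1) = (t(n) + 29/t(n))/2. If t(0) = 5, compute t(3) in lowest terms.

t(1) = (5 + 29/5)/2 = 27/5.
t(2) = (27/5 + 29/(27/5))/2 = 727/135.
t(3) = (727/135 + 29/(727/135))/2 = 528527/98145.

528527/98145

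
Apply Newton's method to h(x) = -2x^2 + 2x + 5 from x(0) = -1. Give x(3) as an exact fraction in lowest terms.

h'(x) = -4x + 2.
h(-1) = 1, h'(-1) = 6, so x(1) = (-1) - 1/6 = -7/6.
h(-7/6) = -1/18, h'(-7/6) = 20/3, so x(2) = (-7/6) - (-1/18)/(20/3) = -139/120.
h(-139/120) = -1/7200, h'(-139/120) = 199/30, so x(3) = (-139/120) - (-1/7200)/(199/30) = -55321/47760.

-55321/47760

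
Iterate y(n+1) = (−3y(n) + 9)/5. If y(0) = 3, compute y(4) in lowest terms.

171/125

y(1) = (−3·3 + 9)/5 = 0.
y(2) = (−3·0 + 9)/5 = 9/5.
y(3) = (−3·(9/5) + 9)/5 = 18/25.
y(4) = (−3·(18/25) + 9)/5 = 171/125.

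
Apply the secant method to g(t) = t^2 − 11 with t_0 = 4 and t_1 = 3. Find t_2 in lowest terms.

23/7

g(4) = 5, g(3) = −2. t_2 = 3 − (−2)·(3 − 4)/((−2) − 5) = 23/7.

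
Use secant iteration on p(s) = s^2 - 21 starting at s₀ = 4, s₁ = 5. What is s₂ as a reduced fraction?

p(4) = -5, p(5) = 4. s₂ = 5 - 4·(5 - 4)/(4 - (-5)) = 41/9.

41/9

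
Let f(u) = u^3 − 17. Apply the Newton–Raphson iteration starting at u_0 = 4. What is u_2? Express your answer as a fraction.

3988657/1513800

f'(u) = 3u^2.
f(4) = 47, f'(4) = 48, so u_1 = 4 − 47/48 = 145/48.
f(145/48) = 1168561/110592, f'(145/48) = 21025/768, so u_2 = (145/48) − (1168561/110592)/(21025/768) = 3988657/1513800.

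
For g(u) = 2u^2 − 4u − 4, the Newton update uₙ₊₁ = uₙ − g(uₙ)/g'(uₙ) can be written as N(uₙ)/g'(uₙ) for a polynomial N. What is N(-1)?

g'(u) = 4u − 4.
N(u) = u·g'(u) − g(u) = u·(4u − 4) − (2u^2 − 4u − 4) = 2u^2 + 4.
N(-1) = 6.

6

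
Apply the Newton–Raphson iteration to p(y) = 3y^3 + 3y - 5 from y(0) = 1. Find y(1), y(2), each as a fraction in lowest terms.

p'(y) = 9y^2 + 3.
p(1) = 1, p'(1) = 12, so y(1) = 1 - 1/12 = 11/12.
p(11/12) = 35/576, p'(11/12) = 169/16, so y(2) = (11/12) - (35/576)/(169/16) = 2771/3042.

y(1) = 11/12, y(2) = 2771/3042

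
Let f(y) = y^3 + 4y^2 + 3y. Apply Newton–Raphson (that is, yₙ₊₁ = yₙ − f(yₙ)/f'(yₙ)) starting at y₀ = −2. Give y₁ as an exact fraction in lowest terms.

0

f'(y) = 3y^2 + 8y + 3.
f(−2) = 2, f'(−2) = −1, so y₁ = (−2) − 2/(−1) = 0.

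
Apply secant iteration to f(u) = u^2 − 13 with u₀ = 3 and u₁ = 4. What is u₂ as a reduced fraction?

f(3) = −4, f(4) = 3. u₂ = 4 − 3·(4 − 3)/(3 − (−4)) = 25/7.

25/7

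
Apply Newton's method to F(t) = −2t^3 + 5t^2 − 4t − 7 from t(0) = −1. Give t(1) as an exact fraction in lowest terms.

F'(t) = −6t^2 + 10t − 4.
F(−1) = 4, F'(−1) = −20, so t(1) = (−1) − 4/(−20) = −4/5.

−4/5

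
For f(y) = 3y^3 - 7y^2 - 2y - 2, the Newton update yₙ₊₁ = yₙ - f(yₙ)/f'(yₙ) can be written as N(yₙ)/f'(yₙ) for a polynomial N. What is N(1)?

1

f'(y) = 9y^2 - 14y - 2.
N(y) = y·f'(y) - f(y) = y·(9y^2 - 14y - 2) - (3y^3 - 7y^2 - 2y - 2) = 6y^3 - 7y^2 + 2.
N(1) = 1.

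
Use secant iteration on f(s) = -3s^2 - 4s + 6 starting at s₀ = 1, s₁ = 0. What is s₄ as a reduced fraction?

f(1) = -1, f(0) = 6. s₂ = 0 - 6·(0 - 1)/(6 - (-1)) = 6/7.
f(0) = 6, f(6/7) = 18/49. s₃ = (6/7) - (18/49)·((6/7) - 0)/((18/49) - 6) = 21/23.
f(6/7) = 18/49, f(21/23) = -81/529. s₄ = (21/23) - (-81/529)·((21/23) - (6/7))/((-81/529) - (18/49)) = 1344/1499.

1344/1499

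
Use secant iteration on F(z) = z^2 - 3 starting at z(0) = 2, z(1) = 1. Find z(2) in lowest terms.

F(2) = 1, F(1) = -2. z(2) = 1 - (-2)·(1 - 2)/((-2) - 1) = 5/3.

5/3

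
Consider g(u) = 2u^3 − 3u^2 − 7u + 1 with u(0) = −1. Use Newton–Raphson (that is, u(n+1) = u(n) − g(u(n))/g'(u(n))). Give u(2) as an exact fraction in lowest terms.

g'(u) = 6u^2 − 6u − 7.
g(−1) = 3, g'(−1) = 5, so u(1) = (−1) − 3/5 = −8/5.
g(−8/5) = −459/125, g'(−8/5) = 449/25, so u(2) = (−8/5) − (−459/125)/(449/25) = −3133/2245.

−3133/2245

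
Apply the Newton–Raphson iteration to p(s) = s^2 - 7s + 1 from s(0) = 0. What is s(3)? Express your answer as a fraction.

105937/726103

p'(s) = 2s - 7.
p(0) = 1, p'(0) = -7, so s(1) = 0 - 1/(-7) = 1/7.
p(1/7) = 1/49, p'(1/7) = -47/7, so s(2) = (1/7) - (1/49)/(-47/7) = 48/329.
p(48/329) = 1/108241, p'(48/329) = -2207/329, so s(3) = (48/329) - (1/108241)/(-2207/329) = 105937/726103.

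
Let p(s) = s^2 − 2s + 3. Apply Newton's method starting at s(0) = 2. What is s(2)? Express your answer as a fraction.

p'(s) = 2s − 2.
p(2) = 3, p'(2) = 2, so s(1) = 2 − 3/2 = 1/2.
p(1/2) = 9/4, p'(1/2) = −1, so s(2) = (1/2) − (9/4)/(−1) = 11/4.

11/4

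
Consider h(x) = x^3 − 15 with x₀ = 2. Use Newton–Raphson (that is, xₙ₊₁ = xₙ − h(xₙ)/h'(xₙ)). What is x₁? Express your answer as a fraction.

h'(x) = 3x^2.
h(2) = −7, h'(2) = 12, so x₁ = 2 − (−7)/12 = 31/12.

31/12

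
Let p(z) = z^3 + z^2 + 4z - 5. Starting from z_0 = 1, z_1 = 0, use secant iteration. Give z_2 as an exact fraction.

5/6

p(1) = 1, p(0) = -5. z_2 = 0 - (-5)·(0 - 1)/((-5) - 1) = 5/6.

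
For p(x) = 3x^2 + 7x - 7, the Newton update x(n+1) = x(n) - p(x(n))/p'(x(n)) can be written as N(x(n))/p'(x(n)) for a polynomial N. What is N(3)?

34

p'(x) = 6x + 7.
N(x) = x·p'(x) - p(x) = x·(6x + 7) - (3x^2 + 7x - 7) = 3x^2 + 7.
N(3) = 34.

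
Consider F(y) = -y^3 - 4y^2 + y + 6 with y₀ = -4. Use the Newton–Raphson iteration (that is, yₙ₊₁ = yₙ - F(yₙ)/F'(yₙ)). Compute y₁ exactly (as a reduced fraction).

F'(y) = -3y^2 - 8y + 1.
F(-4) = 2, F'(-4) = -15, so y₁ = (-4) - 2/(-15) = -58/15.

-58/15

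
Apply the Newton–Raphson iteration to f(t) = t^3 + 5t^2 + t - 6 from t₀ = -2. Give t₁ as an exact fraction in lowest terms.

-10/7

f'(t) = 3t^2 + 10t + 1.
f(-2) = 4, f'(-2) = -7, so t₁ = (-2) - 4/(-7) = -10/7.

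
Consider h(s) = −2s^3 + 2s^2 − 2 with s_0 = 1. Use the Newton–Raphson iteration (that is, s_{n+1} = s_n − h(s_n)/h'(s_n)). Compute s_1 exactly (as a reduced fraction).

0

h'(s) = −6s^2 + 4s.
h(1) = −2, h'(1) = −2, so s_1 = 1 − (−2)/(−2) = 0.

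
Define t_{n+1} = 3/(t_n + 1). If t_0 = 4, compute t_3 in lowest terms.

24/23

t_1 = 3/(4 + 1) = 3/5.
t_2 = 3/(3/5 + 1) = 15/8.
t_3 = 3/(15/8 + 1) = 24/23.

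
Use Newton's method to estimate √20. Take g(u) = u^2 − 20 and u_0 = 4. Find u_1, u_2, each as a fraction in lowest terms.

g'(u) = 2u.
g(4) = −4, g'(4) = 8, so u_1 = 4 − (−4)/8 = 9/2.
g(9/2) = 1/4, g'(9/2) = 9, so u_2 = (9/2) − (1/4)/9 = 161/36.

u_1 = 9/2, u_2 = 161/36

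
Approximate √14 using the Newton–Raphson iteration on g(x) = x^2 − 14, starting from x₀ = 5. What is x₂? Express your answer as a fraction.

2921/780

g'(x) = 2x.
g(5) = 11, g'(5) = 10, so x₁ = 5 − 11/10 = 39/10.
g(39/10) = 121/100, g'(39/10) = 39/5, so x₂ = (39/10) − (121/100)/(39/5) = 2921/780.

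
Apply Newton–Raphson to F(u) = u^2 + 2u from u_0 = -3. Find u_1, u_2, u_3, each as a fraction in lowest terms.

F'(u) = 2u + 2.
F(-3) = 3, F'(-3) = -4, so u_1 = (-3) - 3/(-4) = -9/4.
F(-9/4) = 9/16, F'(-9/4) = -5/2, so u_2 = (-9/4) - (9/16)/(-5/2) = -81/40.
F(-81/40) = 81/1600, F'(-81/40) = -41/20, so u_3 = (-81/40) - (81/1600)/(-41/20) = -6561/3280.

u_1 = -9/4, u_2 = -81/40, u_3 = -6561/3280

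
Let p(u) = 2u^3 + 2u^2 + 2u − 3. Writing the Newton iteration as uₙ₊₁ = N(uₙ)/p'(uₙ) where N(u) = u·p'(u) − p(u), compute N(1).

p'(u) = 6u^2 + 4u + 2.
N(u) = u·p'(u) − p(u) = u·(6u^2 + 4u + 2) − (2u^3 + 2u^2 + 2u − 3) = 4u^3 + 2u^2 + 3.
N(1) = 9.

9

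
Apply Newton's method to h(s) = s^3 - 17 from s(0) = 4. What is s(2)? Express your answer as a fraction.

h'(s) = 3s^2.
h(4) = 47, h'(4) = 48, so s(1) = 4 - 47/48 = 145/48.
h(145/48) = 1168561/110592, h'(145/48) = 21025/768, so s(2) = (145/48) - (1168561/110592)/(21025/768) = 3988657/1513800.

3988657/1513800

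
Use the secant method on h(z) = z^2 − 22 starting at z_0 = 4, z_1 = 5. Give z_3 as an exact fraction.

h(4) = −6, h(5) = 3. z_2 = 5 − 3·(5 − 4)/(3 − (−6)) = 14/3.
h(5) = 3, h(14/3) = −2/9. z_3 = (14/3) − (−2/9)·((14/3) − 5)/((−2/9) − 3) = 136/29.

136/29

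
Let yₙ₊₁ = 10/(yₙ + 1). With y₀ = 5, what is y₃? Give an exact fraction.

y₁ = 10/(5 + 1) = 5/3.
y₂ = 10/(5/3 + 1) = 15/4.
y₃ = 10/(15/4 + 1) = 40/19.

40/19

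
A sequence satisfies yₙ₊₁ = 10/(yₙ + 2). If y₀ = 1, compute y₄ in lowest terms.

y₁ = 10/(1 + 2) = 10/3.
y₂ = 10/(10/3 + 2) = 15/8.
y₃ = 10/(15/8 + 2) = 80/31.
y₄ = 10/(80/31 + 2) = 155/71.

155/71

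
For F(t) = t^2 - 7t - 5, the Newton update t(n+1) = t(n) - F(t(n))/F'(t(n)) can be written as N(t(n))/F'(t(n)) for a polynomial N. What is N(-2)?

9

F'(t) = 2t - 7.
N(t) = t·F'(t) - F(t) = t·(2t - 7) - (t^2 - 7t - 5) = t^2 + 5.
N(-2) = 9.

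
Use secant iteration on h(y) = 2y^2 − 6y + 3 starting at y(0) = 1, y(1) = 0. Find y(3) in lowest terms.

h(1) = −1, h(0) = 3. y(2) = 0 − 3·(0 − 1)/(3 − (−1)) = 3/4.
h(0) = 3, h(3/4) = −3/8. y(3) = (3/4) − (−3/8)·((3/4) − 0)/((−3/8) − 3) = 2/3.

2/3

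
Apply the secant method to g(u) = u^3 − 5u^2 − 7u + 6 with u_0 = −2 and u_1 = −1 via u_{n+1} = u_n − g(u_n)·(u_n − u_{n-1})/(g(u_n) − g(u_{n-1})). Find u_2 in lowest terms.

−22/15

g(−2) = −8, g(−1) = 7. u_2 = (−1) − 7·((−1) − (−2))/(7 − (−8)) = −22/15.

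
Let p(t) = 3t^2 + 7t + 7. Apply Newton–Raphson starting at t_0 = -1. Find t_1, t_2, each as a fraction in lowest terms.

t_1 = -4, t_2 = -41/17

p'(t) = 6t + 7.
p(-1) = 3, p'(-1) = 1, so t_1 = (-1) - 3/1 = -4.
p(-4) = 27, p'(-4) = -17, so t_2 = (-4) - 27/(-17) = -41/17.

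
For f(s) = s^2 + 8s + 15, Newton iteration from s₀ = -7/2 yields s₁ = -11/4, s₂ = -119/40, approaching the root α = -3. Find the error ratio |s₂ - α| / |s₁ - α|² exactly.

2/5

s₁ - α = -11/4 - (-3) = -11/4 + 3 = 1/4, so |s₁ - α| = 1/4.
s₂ - α = -119/40 - (-3) = -119/40 + 3 = 1/40, so |s₂ - α| = 1/40.
|s₁ - α|² = 1/16.
Ratio = (1/40) / (1/16) = 2/5.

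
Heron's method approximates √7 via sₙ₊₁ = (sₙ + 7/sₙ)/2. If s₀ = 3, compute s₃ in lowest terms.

32257/12192

s₁ = (3 + 7/3)/2 = 8/3.
s₂ = (8/3 + 7/(8/3))/2 = 127/48.
s₃ = (127/48 + 7/(127/48))/2 = 32257/12192.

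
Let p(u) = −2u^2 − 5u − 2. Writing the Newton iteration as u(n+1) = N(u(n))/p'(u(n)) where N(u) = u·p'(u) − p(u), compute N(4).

−30

p'(u) = −4u − 5.
N(u) = u·p'(u) − p(u) = u·(−4u − 5) − (−2u^2 − 5u − 2) = −2u^2 + 2.
N(4) = −30.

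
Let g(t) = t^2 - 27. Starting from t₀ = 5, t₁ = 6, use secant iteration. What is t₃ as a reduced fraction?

g(5) = -2, g(6) = 9. t₂ = 6 - 9·(6 - 5)/(9 - (-2)) = 57/11.
g(6) = 9, g(57/11) = -18/121. t₃ = (57/11) - (-18/121)·((57/11) - 6)/((-18/121) - 9) = 213/41.

213/41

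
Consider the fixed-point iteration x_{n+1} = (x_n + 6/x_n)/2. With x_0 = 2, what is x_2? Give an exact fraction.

x_1 = (2 + 6/2)/2 = 5/2.
x_2 = (5/2 + 6/(5/2))/2 = 49/20.

49/20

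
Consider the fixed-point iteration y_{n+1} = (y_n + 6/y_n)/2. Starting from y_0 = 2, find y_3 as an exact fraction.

4801/1960

y_1 = (2 + 6/2)/2 = 5/2.
y_2 = (5/2 + 6/(5/2))/2 = 49/20.
y_3 = (49/20 + 6/(49/20))/2 = 4801/1960.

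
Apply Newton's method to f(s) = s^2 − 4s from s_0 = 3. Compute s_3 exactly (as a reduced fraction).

6561/1640

f'(s) = 2s − 4.
f(3) = −3, f'(3) = 2, so s_1 = 3 − (−3)/2 = 9/2.
f(9/2) = 9/4, f'(9/2) = 5, so s_2 = (9/2) − (9/4)/5 = 81/20.
f(81/20) = 81/400, f'(81/20) = 41/10, so s_3 = (81/20) − (81/400)/(41/10) = 6561/1640.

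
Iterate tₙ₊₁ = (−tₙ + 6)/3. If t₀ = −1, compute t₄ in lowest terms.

119/81

t₁ = (−(−1) + 6)/3 = 7/3.
t₂ = (−(7/3) + 6)/3 = 11/9.
t₃ = (−(11/9) + 6)/3 = 43/27.
t₄ = (−(43/27) + 6)/3 = 119/81.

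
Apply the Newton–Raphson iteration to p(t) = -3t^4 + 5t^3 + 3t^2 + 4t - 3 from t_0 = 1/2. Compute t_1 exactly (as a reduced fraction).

p'(t) = -12t^3 + 15t^2 + 6t + 4.
p(1/2) = 3/16, p'(1/2) = 37/4, so t_1 = (1/2) - (3/16)/(37/4) = 71/148.

71/148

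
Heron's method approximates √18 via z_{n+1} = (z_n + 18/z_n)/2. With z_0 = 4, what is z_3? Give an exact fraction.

z_1 = (4 + 18/4)/2 = 17/4.
z_2 = (17/4 + 18/(17/4))/2 = 577/136.
z_3 = (577/136 + 18/(577/136))/2 = 665857/156944.

665857/156944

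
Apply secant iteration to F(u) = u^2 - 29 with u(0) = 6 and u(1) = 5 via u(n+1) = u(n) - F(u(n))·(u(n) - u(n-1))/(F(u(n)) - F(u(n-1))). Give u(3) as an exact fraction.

307/57

F(6) = 7, F(5) = -4. u(2) = 5 - (-4)·(5 - 6)/((-4) - 7) = 59/11.
F(5) = -4, F(59/11) = -28/121. u(3) = (59/11) - (-28/121)·((59/11) - 5)/((-28/121) - (-4)) = 307/57.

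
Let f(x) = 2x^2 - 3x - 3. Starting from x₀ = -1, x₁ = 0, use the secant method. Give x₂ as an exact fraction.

f(-1) = 2, f(0) = -3. x₂ = 0 - (-3)·(0 - (-1))/((-3) - 2) = -3/5.

-3/5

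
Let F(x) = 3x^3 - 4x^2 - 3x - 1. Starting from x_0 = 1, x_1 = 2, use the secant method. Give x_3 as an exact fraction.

F(1) = -5, F(2) = 1. x_2 = 2 - 1·(2 - 1)/(1 - (-5)) = 11/6.
F(2) = 1, F(11/6) = -35/24. x_3 = (11/6) - (-35/24)·((11/6) - 2)/((-35/24) - 1) = 114/59.

114/59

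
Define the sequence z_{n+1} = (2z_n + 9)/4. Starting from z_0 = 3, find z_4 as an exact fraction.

z_1 = (2·3 + 9)/4 = 15/4.
z_2 = (2·(15/4) + 9)/4 = 33/8.
z_3 = (2·(33/8) + 9)/4 = 69/16.
z_4 = (2·(69/16) + 9)/4 = 141/32.

141/32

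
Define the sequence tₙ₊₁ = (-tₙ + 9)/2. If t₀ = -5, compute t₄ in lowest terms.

5/2

t₁ = (-(-5) + 9)/2 = 7.
t₂ = (-7 + 9)/2 = 1.
t₃ = (-1 + 9)/2 = 4.
t₄ = (-4 + 9)/2 = 5/2.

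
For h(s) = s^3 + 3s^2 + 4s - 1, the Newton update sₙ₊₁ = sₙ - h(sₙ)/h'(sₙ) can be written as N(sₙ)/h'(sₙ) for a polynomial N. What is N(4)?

177

h'(s) = 3s^2 + 6s + 4.
N(s) = s·h'(s) - h(s) = s·(3s^2 + 6s + 4) - (s^3 + 3s^2 + 4s - 1) = 2s^3 + 3s^2 + 1.
N(4) = 177.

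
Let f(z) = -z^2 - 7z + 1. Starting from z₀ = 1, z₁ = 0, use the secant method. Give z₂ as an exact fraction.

1/8

f(1) = -7, f(0) = 1. z₂ = 0 - 1·(0 - 1)/(1 - (-7)) = 1/8.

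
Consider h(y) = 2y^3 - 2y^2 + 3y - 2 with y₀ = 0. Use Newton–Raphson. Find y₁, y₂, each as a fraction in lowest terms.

y₁ = 2/3, y₂ = 62/81

h'(y) = 6y^2 - 4y + 3.
h(0) = -2, h'(0) = 3, so y₁ = 0 - (-2)/3 = 2/3.
h(2/3) = -8/27, h'(2/3) = 3, so y₂ = (2/3) - (-8/27)/3 = 62/81.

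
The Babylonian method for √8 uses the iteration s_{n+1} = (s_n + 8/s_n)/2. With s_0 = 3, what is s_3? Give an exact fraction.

s_1 = (3 + 8/3)/2 = 17/6.
s_2 = (17/6 + 8/(17/6))/2 = 577/204.
s_3 = (577/204 + 8/(577/204))/2 = 665857/235416.

665857/235416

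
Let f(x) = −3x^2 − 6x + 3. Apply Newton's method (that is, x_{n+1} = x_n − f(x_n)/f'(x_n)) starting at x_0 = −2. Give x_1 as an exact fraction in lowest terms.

−5/2

f'(x) = −6x − 6.
f(−2) = 3, f'(−2) = 6, so x_1 = (−2) − 3/6 = −5/2.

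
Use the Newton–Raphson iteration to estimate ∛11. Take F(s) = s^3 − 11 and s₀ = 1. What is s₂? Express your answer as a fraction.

F'(s) = 3s^2.
F(1) = −10, F'(1) = 3, so s₁ = 1 − (−10)/3 = 13/3.
F(13/3) = 1900/27, F'(13/3) = 169/3, so s₂ = (13/3) − (1900/27)/(169/3) = 4691/1521.

4691/1521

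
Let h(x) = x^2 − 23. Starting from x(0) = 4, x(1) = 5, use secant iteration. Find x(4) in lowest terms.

h(4) = −7, h(5) = 2. x(2) = 5 − 2·(5 − 4)/(2 − (−7)) = 43/9.
h(5) = 2, h(43/9) = −14/81. x(3) = (43/9) − (−14/81)·((43/9) − 5)/((−14/81) − 2) = 211/44.
h(43/9) = −14/81, h(211/44) = −7/1936. x(4) = (211/44) − (−7/1936)·((211/44) − (43/9))/((−7/1936) − (−14/81)) = 18181/3791.

18181/3791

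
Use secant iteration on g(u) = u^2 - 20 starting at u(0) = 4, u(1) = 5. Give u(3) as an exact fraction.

76/17

g(4) = -4, g(5) = 5. u(2) = 5 - 5·(5 - 4)/(5 - (-4)) = 40/9.
g(5) = 5, g(40/9) = -20/81. u(3) = (40/9) - (-20/81)·((40/9) - 5)/((-20/81) - 5) = 76/17.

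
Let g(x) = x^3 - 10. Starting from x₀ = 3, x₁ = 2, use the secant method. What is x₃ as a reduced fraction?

4925/2282

g(3) = 17, g(2) = -2. x₂ = 2 - (-2)·(2 - 3)/((-2) - 17) = 40/19.
g(2) = -2, g(40/19) = -4590/6859. x₃ = (40/19) - (-4590/6859)·((40/19) - 2)/((-4590/6859) - (-2)) = 4925/2282.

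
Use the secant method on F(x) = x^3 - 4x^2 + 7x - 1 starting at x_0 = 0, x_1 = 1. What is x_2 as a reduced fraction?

F(0) = -1, F(1) = 3. x_2 = 1 - 3·(1 - 0)/(3 - (-1)) = 1/4.

1/4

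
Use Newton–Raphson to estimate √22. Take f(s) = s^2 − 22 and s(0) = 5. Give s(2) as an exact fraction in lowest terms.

4409/940

f'(s) = 2s.
f(5) = 3, f'(5) = 10, so s(1) = 5 − 3/10 = 47/10.
f(47/10) = 9/100, f'(47/10) = 47/5, so s(2) = (47/10) − (9/100)/(47/5) = 4409/940.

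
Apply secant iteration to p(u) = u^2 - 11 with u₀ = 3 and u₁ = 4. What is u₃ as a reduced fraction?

p(3) = -2, p(4) = 5. u₂ = 4 - 5·(4 - 3)/(5 - (-2)) = 23/7.
p(4) = 5, p(23/7) = -10/49. u₃ = (23/7) - (-10/49)·((23/7) - 4)/((-10/49) - 5) = 169/51.

169/51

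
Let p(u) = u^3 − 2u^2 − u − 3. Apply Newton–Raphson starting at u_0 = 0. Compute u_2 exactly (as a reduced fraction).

p'(u) = 3u^2 − 4u − 1.
p(0) = −3, p'(0) = −1, so u_1 = 0 − (−3)/(−1) = −3.
p(−3) = −45, p'(−3) = 38, so u_2 = (−3) − (−45)/38 = −69/38.

−69/38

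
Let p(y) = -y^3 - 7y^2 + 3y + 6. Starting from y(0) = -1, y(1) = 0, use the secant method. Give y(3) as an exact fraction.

p(-1) = -3, p(0) = 6. y(2) = 0 - 6·(0 - (-1))/(6 - (-3)) = -2/3.
p(0) = 6, p(-2/3) = 32/27. y(3) = (-2/3) - (32/27)·((-2/3) - 0)/((32/27) - 6) = -54/65.

-54/65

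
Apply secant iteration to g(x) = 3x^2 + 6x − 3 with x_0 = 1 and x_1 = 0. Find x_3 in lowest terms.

3/7

g(1) = 6, g(0) = −3. x_2 = 0 − (−3)·(0 − 1)/((−3) − 6) = 1/3.
g(0) = −3, g(1/3) = −2/3. x_3 = (1/3) − (−2/3)·((1/3) − 0)/((−2/3) − (−3)) = 3/7.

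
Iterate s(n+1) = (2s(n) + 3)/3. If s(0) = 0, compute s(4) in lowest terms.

s(1) = (2·0 + 3)/3 = 1.
s(2) = (2·1 + 3)/3 = 5/3.
s(3) = (2·(5/3) + 3)/3 = 19/9.
s(4) = (2·(19/9) + 3)/3 = 65/27.

65/27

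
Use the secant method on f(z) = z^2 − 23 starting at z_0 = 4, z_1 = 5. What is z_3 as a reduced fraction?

211/44

f(4) = −7, f(5) = 2. z_2 = 5 − 2·(5 − 4)/(2 − (−7)) = 43/9.
f(5) = 2, f(43/9) = −14/81. z_3 = (43/9) − (−14/81)·((43/9) − 5)/((−14/81) − 2) = 211/44.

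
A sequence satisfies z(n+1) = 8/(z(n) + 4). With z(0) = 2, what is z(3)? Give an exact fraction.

16/11

z(1) = 8/(2 + 4) = 4/3.
z(2) = 8/(4/3 + 4) = 3/2.
z(3) = 8/(3/2 + 4) = 16/11.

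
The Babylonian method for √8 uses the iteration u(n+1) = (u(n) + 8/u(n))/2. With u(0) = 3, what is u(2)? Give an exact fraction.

577/204

u(1) = (3 + 8/3)/2 = 17/6.
u(2) = (17/6 + 8/(17/6))/2 = 577/204.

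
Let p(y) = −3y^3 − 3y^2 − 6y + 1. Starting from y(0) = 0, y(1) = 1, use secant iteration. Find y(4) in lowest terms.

3594389/23266613

p(0) = 1, p(1) = −11. y(2) = 1 − (−11)·(1 − 0)/((−11) − 1) = 1/12.
p(1) = −11, p(1/12) = 275/576. y(3) = (1/12) − (275/576)·((1/12) − 1)/((275/576) − (−11)) = 73/601.
p(1/12) = 275/576, p(73/601) = 48100525/217081801. y(4) = (73/601) − (48100525/217081801)·((73/601) − (1/12))/((48100525/217081801) − (275/576)) = 3594389/23266613.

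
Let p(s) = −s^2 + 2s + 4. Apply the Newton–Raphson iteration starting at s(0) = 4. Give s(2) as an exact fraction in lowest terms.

p'(s) = −2s + 2.
p(4) = −4, p'(4) = −6, so s(1) = 4 − (−4)/(−6) = 10/3.
p(10/3) = −4/9, p'(10/3) = −14/3, so s(2) = (10/3) − (−4/9)/(−14/3) = 68/21.

68/21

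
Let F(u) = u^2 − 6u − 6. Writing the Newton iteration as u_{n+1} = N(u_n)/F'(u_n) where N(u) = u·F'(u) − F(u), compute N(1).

F'(u) = 2u − 6.
N(u) = u·F'(u) − F(u) = u·(2u − 6) − (u^2 − 6u − 6) = u^2 + 6.
N(1) = 7.

7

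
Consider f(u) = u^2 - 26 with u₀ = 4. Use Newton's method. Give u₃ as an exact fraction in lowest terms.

f'(u) = 2u.
f(4) = -10, f'(4) = 8, so u₁ = 4 - (-10)/8 = 21/4.
f(21/4) = 25/16, f'(21/4) = 21/2, so u₂ = (21/4) - (25/16)/(21/2) = 857/168.
f(857/168) = 625/28224, f'(857/168) = 857/84, so u₃ = (857/168) - (625/28224)/(857/84) = 1468273/287952.

1468273/287952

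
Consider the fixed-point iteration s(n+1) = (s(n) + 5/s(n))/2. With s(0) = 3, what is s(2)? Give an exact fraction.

s(1) = (3 + 5/3)/2 = 7/3.
s(2) = (7/3 + 5/(7/3))/2 = 47/21.

47/21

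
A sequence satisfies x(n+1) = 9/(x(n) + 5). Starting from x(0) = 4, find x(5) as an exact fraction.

747/532

x(1) = 9/(4 + 5) = 1.
x(2) = 9/(1 + 5) = 3/2.
x(3) = 9/(3/2 + 5) = 18/13.
x(4) = 9/(18/13 + 5) = 117/83.
x(5) = 9/(117/83 + 5) = 747/532.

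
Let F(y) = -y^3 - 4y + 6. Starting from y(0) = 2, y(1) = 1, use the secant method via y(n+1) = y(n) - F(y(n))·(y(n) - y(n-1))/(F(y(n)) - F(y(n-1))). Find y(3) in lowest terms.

F(2) = -10, F(1) = 1. y(2) = 1 - 1·(1 - 2)/(1 - (-10)) = 12/11.
F(1) = 1, F(12/11) = 450/1331. y(3) = (12/11) - (450/1331)·((12/11) - 1)/((450/1331) - 1) = 1002/881.

1002/881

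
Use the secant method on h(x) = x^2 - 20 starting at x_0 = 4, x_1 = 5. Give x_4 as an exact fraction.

h(4) = -4, h(5) = 5. x_2 = 5 - 5·(5 - 4)/(5 - (-4)) = 40/9.
h(5) = 5, h(40/9) = -20/81. x_3 = (40/9) - (-20/81)·((40/9) - 5)/((-20/81) - 5) = 76/17.
h(40/9) = -20/81, h(76/17) = -4/289. x_4 = (76/17) - (-4/289)·((76/17) - (40/9))/((-4/289) - (-20/81)) = 1525/341.

1525/341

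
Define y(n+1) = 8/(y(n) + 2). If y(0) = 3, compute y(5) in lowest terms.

148/75

y(1) = 8/(3 + 2) = 8/5.
y(2) = 8/(8/5 + 2) = 20/9.
y(3) = 8/(20/9 + 2) = 36/19.
y(4) = 8/(36/19 + 2) = 76/37.
y(5) = 8/(76/37 + 2) = 148/75.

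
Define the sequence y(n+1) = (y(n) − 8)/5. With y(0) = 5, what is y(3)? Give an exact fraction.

y(1) = (5 − 8)/5 = −3/5.
y(2) = ((−3/5) − 8)/5 = −43/25.
y(3) = ((−43/25) − 8)/5 = −243/125.

−243/125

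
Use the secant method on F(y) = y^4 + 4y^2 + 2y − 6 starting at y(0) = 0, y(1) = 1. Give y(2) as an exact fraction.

F(0) = −6, F(1) = 1. y(2) = 1 − 1·(1 − 0)/(1 − (−6)) = 6/7.

6/7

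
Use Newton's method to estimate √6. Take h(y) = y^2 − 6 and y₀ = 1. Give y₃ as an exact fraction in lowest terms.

h'(y) = 2y.
h(1) = −5, h'(1) = 2, so y₁ = 1 − (−5)/2 = 7/2.
h(7/2) = 25/4, h'(7/2) = 7, so y₂ = (7/2) − (25/4)/7 = 73/28.
h(73/28) = 625/784, h'(73/28) = 73/14, so y₃ = (73/28) − (625/784)/(73/14) = 10033/4088.

10033/4088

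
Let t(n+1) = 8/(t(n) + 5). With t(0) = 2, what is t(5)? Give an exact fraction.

t(1) = 8/(2 + 5) = 8/7.
t(2) = 8/(8/7 + 5) = 56/43.
t(3) = 8/(56/43 + 5) = 344/271.
t(4) = 8/(344/271 + 5) = 2168/1699.
t(5) = 8/(2168/1699 + 5) = 13592/10663.

13592/10663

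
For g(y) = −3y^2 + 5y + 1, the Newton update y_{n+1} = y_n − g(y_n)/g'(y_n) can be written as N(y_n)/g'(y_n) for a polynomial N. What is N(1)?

g'(y) = −6y + 5.
N(y) = y·g'(y) − g(y) = y·(−6y + 5) − (−3y^2 + 5y + 1) = −3y^2 − 1.
N(1) = −4.

−4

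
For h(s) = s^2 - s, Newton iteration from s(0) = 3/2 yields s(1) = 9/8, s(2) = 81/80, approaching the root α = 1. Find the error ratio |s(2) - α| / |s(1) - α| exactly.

s(1) - α = 9/8 - 1 = 1/8, so |s(1) - α| = 1/8.
s(2) - α = 81/80 - 1 = 1/80, so |s(2) - α| = 1/80.
Ratio = (1/80) / (1/8) = 1/10.

1/10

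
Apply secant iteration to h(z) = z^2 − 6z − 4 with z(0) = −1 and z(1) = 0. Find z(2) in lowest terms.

h(−1) = 3, h(0) = −4. z(2) = 0 − (−4)·(0 − (−1))/((−4) − 3) = −4/7.

−4/7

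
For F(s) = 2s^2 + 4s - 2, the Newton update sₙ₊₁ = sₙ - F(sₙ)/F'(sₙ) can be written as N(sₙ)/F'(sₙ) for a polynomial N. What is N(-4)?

F'(s) = 4s + 4.
N(s) = s·F'(s) - F(s) = s·(4s + 4) - (2s^2 + 4s - 2) = 2s^2 + 2.
N(-4) = 34.

34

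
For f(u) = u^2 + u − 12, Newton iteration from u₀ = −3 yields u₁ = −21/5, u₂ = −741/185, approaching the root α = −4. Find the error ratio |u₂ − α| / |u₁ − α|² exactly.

5/37

u₁ − α = −21/5 − (−4) = −21/5 + 4 = −1/5, so |u₁ − α| = 1/5.
u₂ − α = −741/185 − (−4) = −741/185 + 4 = −1/185, so |u₂ − α| = 1/185.
|u₁ − α|² = 1/25.
Ratio = (1/185) / (1/25) = 5/37.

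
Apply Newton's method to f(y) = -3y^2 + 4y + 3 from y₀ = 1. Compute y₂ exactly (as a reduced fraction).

15/7

f'(y) = -6y + 4.
f(1) = 4, f'(1) = -2, so y₁ = 1 - 4/(-2) = 3.
f(3) = -12, f'(3) = -14, so y₂ = 3 - (-12)/(-14) = 15/7.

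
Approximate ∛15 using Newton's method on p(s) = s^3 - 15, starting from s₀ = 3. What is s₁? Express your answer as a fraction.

23/9

p'(s) = 3s^2.
p(3) = 12, p'(3) = 27, so s₁ = 3 - 12/27 = 23/9.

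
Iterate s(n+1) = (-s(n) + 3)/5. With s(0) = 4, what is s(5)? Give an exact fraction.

s(1) = (-4 + 3)/5 = -1/5.
s(2) = (-(-1/5) + 3)/5 = 16/25.
s(3) = (-(16/25) + 3)/5 = 59/125.
s(4) = (-(59/125) + 3)/5 = 316/625.
s(5) = (-(316/625) + 3)/5 = 1559/3125.

1559/3125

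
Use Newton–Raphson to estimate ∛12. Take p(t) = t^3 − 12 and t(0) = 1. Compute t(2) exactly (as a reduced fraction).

p'(t) = 3t^2.
p(1) = −11, p'(1) = 3, so t(1) = 1 − (−11)/3 = 14/3.
p(14/3) = 2420/27, p'(14/3) = 196/3, so t(2) = (14/3) − (2420/27)/(196/3) = 1453/441.

1453/441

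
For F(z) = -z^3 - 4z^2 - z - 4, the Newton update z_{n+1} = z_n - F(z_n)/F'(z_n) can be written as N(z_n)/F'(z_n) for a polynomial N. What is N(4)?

-188

F'(z) = -3z^2 - 8z - 1.
N(z) = z·F'(z) - F(z) = z·(-3z^2 - 8z - 1) - (-z^3 - 4z^2 - z - 4) = -2z^3 - 4z^2 + 4.
N(4) = -188.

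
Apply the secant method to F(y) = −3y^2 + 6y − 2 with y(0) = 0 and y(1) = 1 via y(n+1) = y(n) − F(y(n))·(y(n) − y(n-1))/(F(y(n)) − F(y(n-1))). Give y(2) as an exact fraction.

F(0) = −2, F(1) = 1. y(2) = 1 − 1·(1 − 0)/(1 − (−2)) = 2/3.

2/3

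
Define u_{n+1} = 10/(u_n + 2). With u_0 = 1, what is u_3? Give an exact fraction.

u_1 = 10/(1 + 2) = 10/3.
u_2 = 10/(10/3 + 2) = 15/8.
u_3 = 10/(15/8 + 2) = 80/31.

80/31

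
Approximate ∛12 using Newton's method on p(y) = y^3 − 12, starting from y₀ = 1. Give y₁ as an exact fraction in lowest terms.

p'(y) = 3y^2.
p(1) = −11, p'(1) = 3, so y₁ = 1 − (−11)/3 = 14/3.

14/3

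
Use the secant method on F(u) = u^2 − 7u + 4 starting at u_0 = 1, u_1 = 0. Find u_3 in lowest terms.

F(1) = −2, F(0) = 4. u_2 = 0 − 4·(0 − 1)/(4 − (−2)) = 2/3.
F(0) = 4, F(2/3) = −2/9. u_3 = (2/3) − (−2/9)·((2/3) − 0)/((−2/9) − 4) = 12/19.

12/19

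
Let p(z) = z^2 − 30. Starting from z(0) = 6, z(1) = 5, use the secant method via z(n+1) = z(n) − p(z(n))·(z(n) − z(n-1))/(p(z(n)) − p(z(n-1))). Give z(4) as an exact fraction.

p(6) = 6, p(5) = −5. z(2) = 5 − (−5)·(5 − 6)/((−5) − 6) = 60/11.
p(5) = −5, p(60/11) = −30/121. z(3) = (60/11) − (−30/121)·((60/11) − 5)/((−30/121) − (−5)) = 126/23.
p(60/11) = −30/121, p(126/23) = 6/529. z(4) = (126/23) − (6/529)·((126/23) − (60/11))/((6/529) − (−30/121)) = 2525/461.

2525/461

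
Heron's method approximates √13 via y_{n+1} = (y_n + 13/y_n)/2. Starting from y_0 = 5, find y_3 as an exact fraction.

117487/32585

y_1 = (5 + 13/5)/2 = 19/5.
y_2 = (19/5 + 13/(19/5))/2 = 343/95.
y_3 = (343/95 + 13/(343/95))/2 = 117487/32585.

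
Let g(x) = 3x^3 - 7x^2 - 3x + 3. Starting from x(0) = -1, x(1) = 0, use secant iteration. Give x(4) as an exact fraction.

-19992/44515

g(-1) = -4, g(0) = 3. x(2) = 0 - 3·(0 - (-1))/(3 - (-4)) = -3/7.
g(0) = 3, g(-3/7) = 948/343. x(3) = (-3/7) - (948/343)·((-3/7) - 0)/((948/343) - 3) = -49/9.
g(-3/7) = 948/343, g(-49/9) = -163372/243. x(4) = (-49/9) - (-163372/243)·((-49/9) - (-3/7))/((-163372/243) - (948/343)) = -19992/44515.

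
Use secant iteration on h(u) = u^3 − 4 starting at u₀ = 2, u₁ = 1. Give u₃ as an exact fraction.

122/73

h(2) = 4, h(1) = −3. u₂ = 1 − (−3)·(1 − 2)/((−3) − 4) = 10/7.
h(1) = −3, h(10/7) = −372/343. u₃ = (10/7) − (−372/343)·((10/7) − 1)/((−372/343) − (−3)) = 122/73.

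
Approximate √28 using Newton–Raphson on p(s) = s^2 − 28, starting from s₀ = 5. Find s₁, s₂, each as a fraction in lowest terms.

s₁ = 53/10, s₂ = 5609/1060

p'(s) = 2s.
p(5) = −3, p'(5) = 10, so s₁ = 5 − (−3)/10 = 53/10.
p(53/10) = 9/100, p'(53/10) = 53/5, so s₂ = (53/10) − (9/100)/(53/5) = 5609/1060.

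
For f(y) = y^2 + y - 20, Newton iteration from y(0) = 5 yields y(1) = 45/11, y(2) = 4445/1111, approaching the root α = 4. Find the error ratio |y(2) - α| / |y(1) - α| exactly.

1/101

y(1) - α = 45/11 - 4 = 1/11, so |y(1) - α| = 1/11.
y(2) - α = 4445/1111 - 4 = 1/1111, so |y(2) - α| = 1/1111.
Ratio = (1/1111) / (1/11) = 1/101.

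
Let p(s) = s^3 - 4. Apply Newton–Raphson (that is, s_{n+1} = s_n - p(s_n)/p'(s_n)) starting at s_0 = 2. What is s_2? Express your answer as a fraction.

358/225

p'(s) = 3s^2.
p(2) = 4, p'(2) = 12, so s_1 = 2 - 4/12 = 5/3.
p(5/3) = 17/27, p'(5/3) = 25/3, so s_2 = (5/3) - (17/27)/(25/3) = 358/225.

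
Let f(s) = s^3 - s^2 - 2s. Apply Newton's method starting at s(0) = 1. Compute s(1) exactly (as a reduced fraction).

f'(s) = 3s^2 - 2s - 2.
f(1) = -2, f'(1) = -1, so s(1) = 1 - (-2)/(-1) = -1.

-1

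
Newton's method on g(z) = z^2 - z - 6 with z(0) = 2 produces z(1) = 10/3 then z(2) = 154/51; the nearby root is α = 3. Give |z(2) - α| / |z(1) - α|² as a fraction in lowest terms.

z(1) - α = 10/3 - 3 = 1/3, so |z(1) - α| = 1/3.
z(2) - α = 154/51 - 3 = 1/51, so |z(2) - α| = 1/51.
|z(1) - α|² = 1/9.
Ratio = (1/51) / (1/9) = 3/17.

3/17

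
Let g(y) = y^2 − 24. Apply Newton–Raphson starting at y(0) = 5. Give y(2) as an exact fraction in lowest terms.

4801/980

g'(y) = 2y.
g(5) = 1, g'(5) = 10, so y(1) = 5 − 1/10 = 49/10.
g(49/10) = 1/100, g'(49/10) = 49/5, so y(2) = (49/10) − (1/100)/(49/5) = 4801/980.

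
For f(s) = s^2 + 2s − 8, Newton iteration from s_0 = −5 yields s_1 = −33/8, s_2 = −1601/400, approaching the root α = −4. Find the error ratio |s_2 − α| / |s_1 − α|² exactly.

s_1 − α = −33/8 − (−4) = −33/8 + 4 = −1/8, so |s_1 − α| = 1/8.
s_2 − α = −1601/400 − (−4) = −1601/400 + 4 = −1/400, so |s_2 − α| = 1/400.
|s_1 − α|² = 1/64.
Ratio = (1/400) / (1/64) = 4/25.

4/25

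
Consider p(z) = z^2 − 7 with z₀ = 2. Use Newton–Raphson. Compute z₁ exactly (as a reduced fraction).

p'(z) = 2z.
p(2) = −3, p'(2) = 4, so z₁ = 2 − (−3)/4 = 11/4.

11/4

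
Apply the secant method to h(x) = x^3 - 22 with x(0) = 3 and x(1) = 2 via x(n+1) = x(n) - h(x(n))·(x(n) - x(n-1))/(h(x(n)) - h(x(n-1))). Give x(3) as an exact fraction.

8651/3062

h(3) = 5, h(2) = -14. x(2) = 2 - (-14)·(2 - 3)/((-14) - 5) = 52/19.
h(2) = -14, h(52/19) = -10290/6859. x(3) = (52/19) - (-10290/6859)·((52/19) - 2)/((-10290/6859) - (-14)) = 8651/3062.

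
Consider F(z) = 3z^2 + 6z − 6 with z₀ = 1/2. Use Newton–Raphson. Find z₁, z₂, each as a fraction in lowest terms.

F'(z) = 6z + 6.
F(1/2) = −9/4, F'(1/2) = 9, so z₁ = (1/2) − (−9/4)/9 = 3/4.
F(3/4) = 3/16, F'(3/4) = 21/2, so z₂ = (3/4) − (3/16)/(21/2) = 41/56.

z₁ = 3/4, z₂ = 41/56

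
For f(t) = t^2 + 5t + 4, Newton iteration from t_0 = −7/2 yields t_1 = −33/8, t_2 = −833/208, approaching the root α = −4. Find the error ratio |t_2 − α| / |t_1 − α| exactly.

t_1 − α = −33/8 − (−4) = −33/8 + 4 = −1/8, so |t_1 − α| = 1/8.
t_2 − α = −833/208 − (−4) = −833/208 + 4 = −1/208, so |t_2 − α| = 1/208.
Ratio = (1/208) / (1/8) = 1/26.

1/26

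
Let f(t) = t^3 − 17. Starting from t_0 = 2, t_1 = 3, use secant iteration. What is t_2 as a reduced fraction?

f(2) = −9, f(3) = 10. t_2 = 3 − 10·(3 − 2)/(10 − (−9)) = 47/19.

47/19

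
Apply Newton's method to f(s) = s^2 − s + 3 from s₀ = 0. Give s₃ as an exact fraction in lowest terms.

f'(s) = 2s − 1.
f(0) = 3, f'(0) = −1, so s₁ = 0 − 3/(−1) = 3.
f(3) = 9, f'(3) = 5, so s₂ = 3 − 9/5 = 6/5.
f(6/5) = 81/25, f'(6/5) = 7/5, so s₃ = (6/5) − (81/25)/(7/5) = −39/35.

−39/35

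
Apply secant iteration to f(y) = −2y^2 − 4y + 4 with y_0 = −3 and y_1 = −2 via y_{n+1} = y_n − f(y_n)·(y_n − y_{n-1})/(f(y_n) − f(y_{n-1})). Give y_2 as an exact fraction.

f(−3) = −2, f(−2) = 4. y_2 = (−2) − 4·((−2) − (−3))/(4 − (−2)) = −8/3.

−8/3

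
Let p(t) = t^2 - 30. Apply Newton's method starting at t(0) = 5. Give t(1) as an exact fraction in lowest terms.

p'(t) = 2t.
p(5) = -5, p'(5) = 10, so t(1) = 5 - (-5)/10 = 11/2.

11/2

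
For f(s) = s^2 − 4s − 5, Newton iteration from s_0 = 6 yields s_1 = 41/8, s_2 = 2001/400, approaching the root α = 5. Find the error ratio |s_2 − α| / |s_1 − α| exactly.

s_1 − α = 41/8 − 5 = 1/8, so |s_1 − α| = 1/8.
s_2 − α = 2001/400 − 5 = 1/400, so |s_2 − α| = 1/400.
Ratio = (1/400) / (1/8) = 1/50.

1/50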